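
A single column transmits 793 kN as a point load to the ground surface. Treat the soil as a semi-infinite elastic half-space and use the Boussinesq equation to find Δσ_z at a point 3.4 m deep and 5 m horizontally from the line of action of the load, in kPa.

Δσ_z ≈ 1.84 kPa

Boussinesq vertical stress below a point load on an elastic half-space:
Δσ_z = 3P/(2πz²) · [1 + (r/z)²]^(−5/2)
r/z = 5/3.4 = 1.4706; [1+(r/z)²]^(−5/2) = 0.056218.
Δσ_z = 3×793/(2π×3.4²) × 0.056218 = 32.753 × 0.056218 = 1.841 kPa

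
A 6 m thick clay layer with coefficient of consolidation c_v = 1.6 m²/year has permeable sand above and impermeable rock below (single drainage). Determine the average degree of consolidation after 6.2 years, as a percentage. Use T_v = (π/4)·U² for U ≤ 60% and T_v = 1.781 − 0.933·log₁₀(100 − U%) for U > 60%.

U ≈ 59.2 %

Drainage path length: H_d = H = 6 m (single drainage).
T_v = c_v·t/H_d² = 1.6×6.2/6² = 0.27556.
T_v = 0.27556 corresponds to the U ≤ 60% branch:
U = √(4T_v/π) = 0.5923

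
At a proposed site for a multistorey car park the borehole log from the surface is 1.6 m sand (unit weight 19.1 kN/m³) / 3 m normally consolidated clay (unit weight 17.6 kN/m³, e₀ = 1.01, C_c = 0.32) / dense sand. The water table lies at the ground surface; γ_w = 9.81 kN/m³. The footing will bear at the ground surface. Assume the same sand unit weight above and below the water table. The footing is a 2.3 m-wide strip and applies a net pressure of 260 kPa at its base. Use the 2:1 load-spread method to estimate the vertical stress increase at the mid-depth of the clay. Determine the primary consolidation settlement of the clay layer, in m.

Mid-depth of clay below the ground surface: z = 1.6 + 3/2 = 3.1 m.
Total vertical stress at mid-clay: σ_v = 19.1×1.6 + 17.6×1.5 = 56.96 kPa.
Pore pressure: u = 9.81×(3.1 − 0) = 30.411 kPa.
Initial effective stress: σ'_0 = σ_v − u = 56.96 − 30.411 = 26.549 kPa.
Stress increase at mid-clay by the 2:1 spreading method:
Δσ = qB/(B+z) = 260×2.3/(2.3+3.1) = 110.74 kPa
Final effective stress: σ'_f = σ'_0 + Δσ = 26.549 + 110.74 = 137.29 kPa.
Normally consolidated clay, so the full stress increment lies on the virgin compression line:
S_c = C_c·H/(1+e₀)·log₁₀(σ'_f/σ'_0) = 0.32×3/(1+1.01)×log₁₀(137.29/26.549)
    = 0.47761 × 0.71359 = 0.3408 m

S_c ≈ 0.341 m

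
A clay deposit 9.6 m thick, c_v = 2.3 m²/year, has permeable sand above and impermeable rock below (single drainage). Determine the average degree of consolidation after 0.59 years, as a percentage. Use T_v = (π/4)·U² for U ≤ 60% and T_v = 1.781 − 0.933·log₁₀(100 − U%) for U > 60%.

Drainage path length: H_d = H = 9.6 m (single drainage).
T_v = c_v·t/H_d² = 2.3×0.59/9.6² = 0.014724.
T_v = 0.014724 corresponds to the U ≤ 60% branch:
U = √(4T_v/π) = 0.1369

U ≈ 13.7 %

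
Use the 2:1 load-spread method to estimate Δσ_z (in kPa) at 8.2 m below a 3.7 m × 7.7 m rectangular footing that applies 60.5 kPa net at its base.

Δσ_z ≈ 9.11 kPa

By the 2:1 method the load spreads at 1 horizontal : 2 vertical, so at depth z the loaded area has grown by z in each plan dimension:
Δσ = qBL/((B+z)(L+z)) = 60.5×3.7×7.7/((3.7+8.2)(7.7+8.2)) = 9.1097 kPa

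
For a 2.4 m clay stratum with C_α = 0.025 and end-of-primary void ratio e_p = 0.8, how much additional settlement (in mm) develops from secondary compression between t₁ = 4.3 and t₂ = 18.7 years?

S_s ≈ 21.3 mm

Secondary compression: S_s = C_α·H/(1+e_p)·log₁₀(t₂/t₁)
S_s = 0.025×2.4/(1+0.8)×log₁₀(18.7/4.3)
    = 0.03333 × 0.6384 = 0.02128 m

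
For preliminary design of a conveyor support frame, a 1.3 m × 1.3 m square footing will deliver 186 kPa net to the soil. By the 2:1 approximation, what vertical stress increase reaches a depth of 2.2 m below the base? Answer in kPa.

By the 2:1 method the load spreads at 1 horizontal : 2 vertical, so at depth z the loaded area has grown by z in each plan dimension:
Δσ = qBL/((B+z)(L+z)) = 186×1.3×1.3/((1.3+2.2)(1.3+2.2)) = 25.66 kPa

Δσ_z ≈ 25.7 kPa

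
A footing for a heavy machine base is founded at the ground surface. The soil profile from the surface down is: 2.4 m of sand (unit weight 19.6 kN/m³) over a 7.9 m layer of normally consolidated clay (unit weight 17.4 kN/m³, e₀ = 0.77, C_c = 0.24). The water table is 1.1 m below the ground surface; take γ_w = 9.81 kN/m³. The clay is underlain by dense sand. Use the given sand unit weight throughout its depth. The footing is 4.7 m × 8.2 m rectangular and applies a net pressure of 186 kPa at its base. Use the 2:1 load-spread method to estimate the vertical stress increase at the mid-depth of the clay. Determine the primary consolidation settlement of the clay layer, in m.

S_c ≈ 0.245 m

Mid-depth of clay below the ground surface: z = 2.4 + 7.9/2 = 6.35 m.
Total vertical stress at mid-clay: σ_v = 19.6×2.4 + 17.4×3.95 = 115.77 kPa.
Pore pressure: u = 9.81×(6.35 − 1.1) = 51.503 kPa.
Initial effective stress: σ'_0 = σ_v − u = 115.77 − 51.503 = 64.267 kPa.
Stress increase at mid-clay by the 2:1 spreading method:
Δσ = qBL/((B+z)(L+z)) = 186×4.7×8.2/((4.7+6.35)(8.2+6.35)) = 44.586 kPa
Final effective stress: σ'_f = σ'_0 + Δσ = 64.267 + 44.586 = 108.85 kPa.
Normally consolidated clay, so the full stress increment lies on the virgin compression line:
S_c = C_c·H/(1+e₀)·log₁₀(σ'_f/σ'_0) = 0.24×7.9/(1+0.77)×log₁₀(108.85/64.267)
    = 1.0712 × 0.22884 = 0.2451 m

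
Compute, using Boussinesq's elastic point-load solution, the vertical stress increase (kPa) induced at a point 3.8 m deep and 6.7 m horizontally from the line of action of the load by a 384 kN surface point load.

Boussinesq vertical stress below a point load on an elastic half-space:
Δσ_z = 3P/(2πz²) · [1 + (r/z)²]^(−5/2)
r/z = 6.7/3.8 = 1.7632; [1+(r/z)²]^(−5/2) = 0.029223.
Δσ_z = 3×384/(2π×3.8²) × 0.029223 = 12.697 × 0.029223 = 0.371 kPa

Δσ_z ≈ 0.371 kPa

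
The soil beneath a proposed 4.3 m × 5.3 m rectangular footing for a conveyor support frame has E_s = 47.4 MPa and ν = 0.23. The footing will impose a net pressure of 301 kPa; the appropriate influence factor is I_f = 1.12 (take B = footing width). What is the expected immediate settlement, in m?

S_e ≈ 0.029 m

Immediate (elastic) settlement: S_e = q·B·(1−ν²)/E_s · I_f.
E_s = 47.4 MPa = 47400 kPa.
S_e = 301 × 4.3 × (1 − 0.23²) / 47400 × 1.12
    = 301 × 4.3 × 0.9471 / 47400 × 1.12
    = 0.02896 m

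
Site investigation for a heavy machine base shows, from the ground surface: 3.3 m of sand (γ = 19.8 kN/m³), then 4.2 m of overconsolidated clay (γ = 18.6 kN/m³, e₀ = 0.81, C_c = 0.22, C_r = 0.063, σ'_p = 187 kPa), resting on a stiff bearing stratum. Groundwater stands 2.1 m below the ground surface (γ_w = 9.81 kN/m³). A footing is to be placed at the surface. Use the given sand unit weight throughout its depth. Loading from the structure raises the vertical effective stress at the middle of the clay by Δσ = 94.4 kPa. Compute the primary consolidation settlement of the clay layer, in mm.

S_c ≈ 53.2 mm

Mid-depth of clay below the ground surface: z = 3.3 + 4.2/2 = 5.4 m.
Total vertical stress at mid-clay: σ_v = 19.8×3.3 + 18.6×2.1 = 104.4 kPa.
Pore pressure: u = 9.81×(5.4 − 2.1) = 32.373 kPa.
Initial effective stress: σ'_0 = σ_v − u = 104.4 − 32.373 = 72.027 kPa.
Final effective stress: σ'_f = 72.027 + 94.4 = 166.43 kPa.
σ'_f = 166.43 ≤ σ'_p = 187 kPa, so the clay remains overconsolidated and only the recompression index applies:
S_c = C_r·H/(1+e₀)·log₁₀(σ'_f/σ'_0) = 0.063×4.2/1.81×log₁₀(166.43/72.027)
    = 0.14619 × 0.36374 = 0.05317 m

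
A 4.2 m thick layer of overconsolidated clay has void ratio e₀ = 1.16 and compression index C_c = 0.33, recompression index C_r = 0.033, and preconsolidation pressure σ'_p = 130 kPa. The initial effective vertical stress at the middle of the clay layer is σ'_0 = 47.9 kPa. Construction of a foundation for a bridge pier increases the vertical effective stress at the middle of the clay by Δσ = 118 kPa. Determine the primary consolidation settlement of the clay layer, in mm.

Final effective stress: σ'_f = 47.9 + 118 = 165.9 kPa.
σ'_f = 165.9 > σ'_p = 130 kPa, so the stress path crosses the preconsolidation pressure — recompression up to σ'_p, then virgin compression beyond:
S_c = H/(1+e₀)·[C_r·log₁₀(σ'_p/σ'_0) + C_c·log₁₀(σ'_f/σ'_p)]
    = 4.2/2.16 × [0.033×log₁₀(130/47.9) + 0.33×log₁₀(165.9/130)]
    = 1.9444 × [0.014309 + 0.034948] = 0.09578 m

S_c ≈ 95.8 mm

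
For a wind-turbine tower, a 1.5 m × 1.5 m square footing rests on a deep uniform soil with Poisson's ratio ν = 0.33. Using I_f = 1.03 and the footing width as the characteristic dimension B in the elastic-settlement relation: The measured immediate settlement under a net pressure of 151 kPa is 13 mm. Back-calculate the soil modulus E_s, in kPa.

E_s ≈ 16000 kPa

S_e = q·B·(1−ν²)/E_s · I_f  ⇒  E_s = q·B·(1−ν²)·I_f / S_e.
E_s = 151 × 1.5 × 0.8911 × 1.03 / 0.013 = 15990 kPa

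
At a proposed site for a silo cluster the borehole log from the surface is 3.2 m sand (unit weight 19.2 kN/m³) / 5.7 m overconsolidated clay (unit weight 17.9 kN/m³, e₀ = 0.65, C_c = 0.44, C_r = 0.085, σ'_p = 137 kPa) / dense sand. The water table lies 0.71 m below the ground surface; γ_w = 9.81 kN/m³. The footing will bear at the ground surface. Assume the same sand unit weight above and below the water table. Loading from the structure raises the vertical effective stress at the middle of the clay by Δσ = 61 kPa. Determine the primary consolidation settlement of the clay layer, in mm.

Mid-depth of clay below the ground surface: z = 3.2 + 5.7/2 = 6.05 m.
Total vertical stress at mid-clay: σ_v = 19.2×3.2 + 17.9×2.85 = 112.45 kPa.
Pore pressure: u = 9.81×(6.05 − 0.71) = 52.385 kPa.
Initial effective stress: σ'_0 = σ_v − u = 112.45 − 52.385 = 60.065 kPa.
Final effective stress: σ'_f = 60.065 + 61 = 121.06 kPa.
σ'_f = 121.06 ≤ σ'_p = 137 kPa, so the clay remains overconsolidated and only the recompression index applies:
S_c = C_r·H/(1+e₀)·log₁₀(σ'_f/σ'_0) = 0.085×5.7/1.65×log₁₀(121.06/60.065)
    = 0.29363 × 0.30438 = 0.08938 m

S_c ≈ 89.4 mm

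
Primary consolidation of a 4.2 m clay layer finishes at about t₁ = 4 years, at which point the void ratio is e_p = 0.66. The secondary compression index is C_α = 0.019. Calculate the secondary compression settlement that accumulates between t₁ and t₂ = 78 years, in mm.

Secondary compression: S_s = C_α·H/(1+e_p)·log₁₀(t₂/t₁)
S_s = 0.019×4.2/(1+0.66)×log₁₀(78/4)
    = 0.04807 × 1.29 = 0.06201 m

S_s ≈ 62 mm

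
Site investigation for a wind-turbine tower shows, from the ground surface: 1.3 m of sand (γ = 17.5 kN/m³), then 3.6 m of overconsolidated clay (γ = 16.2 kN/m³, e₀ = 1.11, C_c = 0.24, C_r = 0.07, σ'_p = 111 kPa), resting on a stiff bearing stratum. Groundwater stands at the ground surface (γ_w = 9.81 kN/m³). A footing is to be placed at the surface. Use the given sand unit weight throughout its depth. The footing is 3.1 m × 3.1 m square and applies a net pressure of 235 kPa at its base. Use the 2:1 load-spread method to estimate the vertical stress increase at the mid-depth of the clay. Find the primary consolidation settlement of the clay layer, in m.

S_c ≈ 0.0683 m

Mid-depth of clay below the ground surface: z = 1.3 + 3.6/2 = 3.1 m.
Total vertical stress at mid-clay: σ_v = 17.5×1.3 + 16.2×1.8 = 51.91 kPa.
Pore pressure: u = 9.81×(3.1 − 0) = 30.411 kPa.
Initial effective stress: σ'_0 = σ_v − u = 51.91 − 30.411 = 21.499 kPa.
Stress increase at mid-clay by the 2:1 spreading method:
Δσ = qBL/((B+z)(L+z)) = 235×3.1×3.1/((3.1+3.1)(3.1+3.1)) = 58.75 kPa
Final effective stress: σ'_f = 21.499 + 58.75 = 80.249 kPa.
σ'_f = 80.249 ≤ σ'_p = 111 kPa, so the clay remains overconsolidated and only the recompression index applies:
S_c = C_r·H/(1+e₀)·log₁₀(σ'_f/σ'_0) = 0.07×3.6/2.11×log₁₀(80.249/21.499)
    = 0.11943 × 0.57202 = 0.06832 m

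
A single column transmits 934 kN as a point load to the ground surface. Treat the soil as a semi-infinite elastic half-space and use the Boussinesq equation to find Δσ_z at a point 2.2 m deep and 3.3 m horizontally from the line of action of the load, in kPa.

Boussinesq vertical stress below a point load on an elastic half-space:
Δσ_z = 3P/(2πz²) · [1 + (r/z)²]^(−5/2)
r/z = 3.3/2.2 = 1.5; [1+(r/z)²]^(−5/2) = 0.052516.
Δσ_z = 3×934/(2π×2.2²) × 0.052516 = 92.139 × 0.052516 = 4.839 kPa

Δσ_z ≈ 4.84 kPa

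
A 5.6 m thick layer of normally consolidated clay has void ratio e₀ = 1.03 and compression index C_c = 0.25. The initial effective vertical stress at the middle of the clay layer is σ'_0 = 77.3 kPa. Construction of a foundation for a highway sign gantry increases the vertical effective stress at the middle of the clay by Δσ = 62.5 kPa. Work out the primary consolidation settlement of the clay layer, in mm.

S_c ≈ 177 mm

Final effective stress: σ'_f = σ'_0 + Δσ = 77.3 + 62.5 = 139.8 kPa.
Normally consolidated clay, so the full stress increment lies on the virgin compression line:
S_c = C_c·H/(1+e₀)·log₁₀(σ'_f/σ'_0) = 0.25×5.6/(1+1.03)×log₁₀(139.8/77.3)
    = 0.68966 × 0.25733 = 0.1775 m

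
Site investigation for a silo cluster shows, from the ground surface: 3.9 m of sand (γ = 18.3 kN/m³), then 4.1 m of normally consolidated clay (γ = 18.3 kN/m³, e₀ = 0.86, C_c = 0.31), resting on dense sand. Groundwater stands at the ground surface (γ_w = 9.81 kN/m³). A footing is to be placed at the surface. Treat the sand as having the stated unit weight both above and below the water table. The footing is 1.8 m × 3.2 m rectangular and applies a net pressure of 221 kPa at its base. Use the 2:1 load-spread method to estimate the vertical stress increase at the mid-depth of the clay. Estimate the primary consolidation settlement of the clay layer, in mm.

S_c ≈ 90.2 mm

Mid-depth of clay below the ground surface: z = 3.9 + 4.1/2 = 5.95 m.
Total vertical stress at mid-clay: σ_v = 18.3×3.9 + 18.3×2.05 = 108.89 kPa.
Pore pressure: u = 9.81×(5.95 − 0) = 58.37 kPa.
Initial effective stress: σ'_0 = σ_v − u = 108.89 − 58.37 = 50.52 kPa.
Stress increase at mid-clay by the 2:1 spreading method:
Δσ = qBL/((B+z)(L+z)) = 221×1.8×3.2/((1.8+5.95)(3.2+5.95)) = 17.951 kPa
Final effective stress: σ'_f = σ'_0 + Δσ = 50.52 + 17.951 = 68.471 kPa.
Normally consolidated clay, so the full stress increment lies on the virgin compression line:
S_c = C_c·H/(1+e₀)·log₁₀(σ'_f/σ'_0) = 0.31×4.1/(1+0.86)×log₁₀(68.471/50.52)
    = 0.68333 × 0.13204 = 0.09023 m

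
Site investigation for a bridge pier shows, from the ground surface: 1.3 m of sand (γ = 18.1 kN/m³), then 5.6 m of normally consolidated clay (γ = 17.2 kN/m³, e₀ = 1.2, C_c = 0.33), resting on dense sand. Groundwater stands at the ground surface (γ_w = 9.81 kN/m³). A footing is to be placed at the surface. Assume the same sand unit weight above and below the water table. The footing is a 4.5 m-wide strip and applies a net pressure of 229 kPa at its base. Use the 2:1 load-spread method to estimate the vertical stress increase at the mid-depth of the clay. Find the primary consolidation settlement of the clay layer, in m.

Mid-depth of clay below the ground surface: z = 1.3 + 5.6/2 = 4.1 m.
Total vertical stress at mid-clay: σ_v = 18.1×1.3 + 17.2×2.8 = 71.69 kPa.
Pore pressure: u = 9.81×(4.1 − 0) = 40.221 kPa.
Initial effective stress: σ'_0 = σ_v − u = 71.69 − 40.221 = 31.469 kPa.
Stress increase at mid-clay by the 2:1 spreading method:
Δσ = qB/(B+z) = 229×4.5/(4.5+4.1) = 119.83 kPa
Final effective stress: σ'_f = σ'_0 + Δσ = 31.469 + 119.83 = 151.3 kPa.
Normally consolidated clay, so the full stress increment lies on the virgin compression line:
S_c = C_c·H/(1+e₀)·log₁₀(σ'_f/σ'_0) = 0.33×5.6/(1+1.2)×log₁₀(151.3/31.469)
    = 0.84 × 0.68196 = 0.5728 m

S_c ≈ 0.573 m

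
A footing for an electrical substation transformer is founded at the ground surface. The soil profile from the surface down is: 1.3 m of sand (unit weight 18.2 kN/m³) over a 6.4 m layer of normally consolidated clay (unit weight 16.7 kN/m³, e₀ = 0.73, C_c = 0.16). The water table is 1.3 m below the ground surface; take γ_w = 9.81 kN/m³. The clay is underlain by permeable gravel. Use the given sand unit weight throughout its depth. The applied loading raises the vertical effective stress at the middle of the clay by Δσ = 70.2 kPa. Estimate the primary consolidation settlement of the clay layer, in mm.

Mid-depth of clay below the ground surface: z = 1.3 + 6.4/2 = 4.5 m.
Total vertical stress at mid-clay: σ_v = 18.2×1.3 + 16.7×3.2 = 77.1 kPa.
Pore pressure: u = 9.81×(4.5 − 1.3) = 31.392 kPa.
Initial effective stress: σ'_0 = σ_v − u = 77.1 − 31.392 = 45.708 kPa.
Final effective stress: σ'_f = σ'_0 + Δσ = 45.708 + 70.2 = 115.91 kPa.
Normally consolidated clay, so the full stress increment lies on the virgin compression line:
S_c = C_c·H/(1+e₀)·log₁₀(σ'_f/σ'_0) = 0.16×6.4/(1+0.73)×log₁₀(115.91/45.708)
    = 0.59191 × 0.40413 = 0.2392 m

S_c ≈ 239 mm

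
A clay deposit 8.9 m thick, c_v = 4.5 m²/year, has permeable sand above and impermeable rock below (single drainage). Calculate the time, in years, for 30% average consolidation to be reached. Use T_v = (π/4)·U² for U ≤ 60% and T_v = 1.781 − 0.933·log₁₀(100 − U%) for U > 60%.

Drainage path length: H_d = H = 8.9 m (single drainage).
U ≤ 60%: T_v = (π/4)·U² = (π/4)×0.3² = 0.070686.
t = T_v·H_d²/c_v = 0.070686×8.9²/4.5 = 1.244 years.

t ≈ 1.24 years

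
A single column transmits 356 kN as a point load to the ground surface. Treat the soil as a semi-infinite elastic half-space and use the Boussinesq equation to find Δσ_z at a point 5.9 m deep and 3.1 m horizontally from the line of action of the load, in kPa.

Boussinesq vertical stress below a point load on an elastic half-space:
Δσ_z = 3P/(2πz²) · [1 + (r/z)²]^(−5/2)
r/z = 3.1/5.9 = 0.52542; [1+(r/z)²]^(−5/2) = 0.54364.
Δσ_z = 3×356/(2π×5.9²) × 0.54364 = 4.883 × 0.54364 = 2.655 kPa

Δσ_z ≈ 2.65 kPa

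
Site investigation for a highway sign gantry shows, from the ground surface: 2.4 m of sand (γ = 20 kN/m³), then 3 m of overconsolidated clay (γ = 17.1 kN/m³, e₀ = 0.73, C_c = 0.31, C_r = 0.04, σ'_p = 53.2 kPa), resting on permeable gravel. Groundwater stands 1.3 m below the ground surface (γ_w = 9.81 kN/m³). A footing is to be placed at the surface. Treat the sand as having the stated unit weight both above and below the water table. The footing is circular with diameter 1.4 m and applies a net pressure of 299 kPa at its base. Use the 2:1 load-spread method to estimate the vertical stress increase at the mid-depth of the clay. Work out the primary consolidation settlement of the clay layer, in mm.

Mid-depth of clay below the ground surface: z = 2.4 + 3/2 = 3.9 m.
Total vertical stress at mid-clay: σ_v = 20×2.4 + 17.1×1.5 = 73.65 kPa.
Pore pressure: u = 9.81×(3.9 − 1.3) = 25.506 kPa.
Initial effective stress: σ'_0 = σ_v − u = 73.65 − 25.506 = 48.144 kPa.
Stress increase at mid-clay by the 2:1 spreading method:
Δσ ≈ qD²/(D+z)² = 299×1.4²/(1.4+3.9)² = 20.863 kPa
Final effective stress: σ'_f = 48.144 + 20.863 = 69.007 kPa.
σ'_f = 69.007 > σ'_p = 53.2 kPa, so the stress path crosses the preconsolidation pressure — recompression up to σ'_p, then virgin compression beyond:
S_c = H/(1+e₀)·[C_r·log₁₀(σ'_p/σ'_0) + C_c·log₁₀(σ'_f/σ'_p)]
    = 3/1.73 × [0.04×log₁₀(53.2/48.144) + 0.31×log₁₀(69.007/53.2)]
    = 1.7341 × [0.0017348 + 0.035024] = 0.06374 m

S_c ≈ 63.7 mm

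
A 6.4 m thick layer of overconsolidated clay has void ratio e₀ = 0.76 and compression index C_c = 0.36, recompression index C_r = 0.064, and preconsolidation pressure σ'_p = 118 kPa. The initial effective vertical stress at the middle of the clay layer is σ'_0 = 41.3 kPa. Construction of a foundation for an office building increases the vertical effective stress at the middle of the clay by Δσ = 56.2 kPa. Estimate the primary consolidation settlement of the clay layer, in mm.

S_c ≈ 86.8 mm

Final effective stress: σ'_f = 41.3 + 56.2 = 97.5 kPa.
σ'_f = 97.5 ≤ σ'_p = 118 kPa, so the clay remains overconsolidated and only the recompression index applies:
S_c = C_r·H/(1+e₀)·log₁₀(σ'_f/σ'_0) = 0.064×6.4/1.76×log₁₀(97.5/41.3)
    = 0.23273 × 0.37305 = 0.08682 m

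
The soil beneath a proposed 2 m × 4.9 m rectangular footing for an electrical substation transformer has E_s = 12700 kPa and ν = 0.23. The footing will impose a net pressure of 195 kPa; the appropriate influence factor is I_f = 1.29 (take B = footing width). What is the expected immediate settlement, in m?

S_e ≈ 0.0375 m

Immediate (elastic) settlement: S_e = q·B·(1−ν²)/E_s · I_f.
S_e = 195 × 2 × (1 − 0.23²) / 12700 × 1.29
    = 195 × 2 × 0.9471 / 12700 × 1.29
    = 0.03752 m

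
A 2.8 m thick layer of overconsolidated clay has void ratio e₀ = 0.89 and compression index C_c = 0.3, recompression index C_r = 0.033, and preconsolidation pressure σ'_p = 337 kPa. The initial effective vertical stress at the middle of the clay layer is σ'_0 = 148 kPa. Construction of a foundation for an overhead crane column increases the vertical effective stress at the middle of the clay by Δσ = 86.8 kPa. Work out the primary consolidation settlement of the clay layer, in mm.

Final effective stress: σ'_f = 148 + 86.8 = 234.8 kPa.
σ'_f = 234.8 ≤ σ'_p = 337 kPa, so the clay remains overconsolidated and only the recompression index applies:
S_c = C_r·H/(1+e₀)·log₁₀(σ'_f/σ'_0) = 0.033×2.8/1.89×log₁₀(234.8/148)
    = 0.04889 × 0.20044 = 0.009799 m

S_c ≈ 9.8 mm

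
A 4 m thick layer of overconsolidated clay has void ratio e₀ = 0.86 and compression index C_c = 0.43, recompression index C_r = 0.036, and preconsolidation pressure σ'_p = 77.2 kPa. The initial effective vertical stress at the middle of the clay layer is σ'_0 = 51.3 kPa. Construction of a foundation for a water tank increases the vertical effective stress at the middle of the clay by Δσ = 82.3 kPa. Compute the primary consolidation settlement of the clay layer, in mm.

Final effective stress: σ'_f = 51.3 + 82.3 = 133.6 kPa.
σ'_f = 133.6 > σ'_p = 77.2 kPa, so the stress path crosses the preconsolidation pressure — recompression up to σ'_p, then virgin compression beyond:
S_c = H/(1+e₀)·[C_r·log₁₀(σ'_p/σ'_0) + C_c·log₁₀(σ'_f/σ'_p)]
    = 4/1.86 × [0.036×log₁₀(77.2/51.3) + 0.43×log₁₀(133.6/77.2)]
    = 2.1505 × [0.00639 + 0.10242] = 0.234 m

S_c ≈ 234 mm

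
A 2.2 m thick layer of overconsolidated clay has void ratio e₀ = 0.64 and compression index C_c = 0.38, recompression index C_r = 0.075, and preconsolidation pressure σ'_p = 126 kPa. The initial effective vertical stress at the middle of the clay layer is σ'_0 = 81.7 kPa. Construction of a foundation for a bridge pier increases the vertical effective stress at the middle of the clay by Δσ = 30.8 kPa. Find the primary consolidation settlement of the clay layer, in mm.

S_c ≈ 14 mm

Final effective stress: σ'_f = 81.7 + 30.8 = 112.5 kPa.
σ'_f = 112.5 ≤ σ'_p = 126 kPa, so the clay remains overconsolidated and only the recompression index applies:
S_c = C_r·H/(1+e₀)·log₁₀(σ'_f/σ'_0) = 0.075×2.2/1.64×log₁₀(112.5/81.7)
    = 0.10061 × 0.13893 = 0.01398 m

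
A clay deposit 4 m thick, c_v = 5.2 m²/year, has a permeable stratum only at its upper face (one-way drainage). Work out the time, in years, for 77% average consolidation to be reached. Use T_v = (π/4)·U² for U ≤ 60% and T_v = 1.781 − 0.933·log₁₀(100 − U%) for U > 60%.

Drainage path length: H_d = H = 4 m (single drainage).
U > 60%: T_v = 1.781 − 0.933·log₁₀(100 − 77) = 0.51051.
t = T_v·H_d²/c_v = 0.51051×4²/5.2 = 1.571 years.

t ≈ 1.57 years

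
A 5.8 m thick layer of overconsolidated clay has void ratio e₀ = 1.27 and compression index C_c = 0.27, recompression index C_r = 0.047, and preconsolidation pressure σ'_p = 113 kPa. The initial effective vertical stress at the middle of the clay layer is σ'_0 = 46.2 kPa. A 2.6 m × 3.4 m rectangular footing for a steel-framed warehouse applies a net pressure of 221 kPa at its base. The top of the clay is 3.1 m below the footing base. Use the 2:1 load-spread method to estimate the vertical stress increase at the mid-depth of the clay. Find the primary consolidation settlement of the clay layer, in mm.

S_c ≈ 21.9 mm

Mid-depth of clay below the footing base: z = 3.1 + 5.8/2 = 6 m.
Stress increase at mid-clay by the 2:1 spreading method:
Δσ = qBL/((B+z)(L+z)) = 221×2.6×3.4/((2.6+6)(3.4+6)) = 24.167 kPa
Final effective stress: σ'_f = 46.2 + 24.167 = 70.367 kPa.
σ'_f = 70.367 ≤ σ'_p = 113 kPa, so the clay remains overconsolidated and only the recompression index applies:
S_c = C_r·H/(1+e₀)·log₁₀(σ'_f/σ'_0) = 0.047×5.8/2.27×log₁₀(70.367/46.2)
    = 0.12009 × 0.18273 = 0.02194 m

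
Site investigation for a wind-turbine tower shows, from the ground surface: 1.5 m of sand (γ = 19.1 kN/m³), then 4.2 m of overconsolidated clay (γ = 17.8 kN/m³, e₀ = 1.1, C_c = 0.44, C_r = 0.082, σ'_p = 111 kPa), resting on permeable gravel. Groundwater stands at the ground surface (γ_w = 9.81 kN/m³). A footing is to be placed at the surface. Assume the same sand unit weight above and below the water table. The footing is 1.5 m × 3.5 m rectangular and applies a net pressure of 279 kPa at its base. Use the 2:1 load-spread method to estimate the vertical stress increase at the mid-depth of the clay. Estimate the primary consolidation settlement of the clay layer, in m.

S_c ≈ 0.0599 m

Mid-depth of clay below the ground surface: z = 1.5 + 4.2/2 = 3.6 m.
Total vertical stress at mid-clay: σ_v = 19.1×1.5 + 17.8×2.1 = 66.03 kPa.
Pore pressure: u = 9.81×(3.6 − 0) = 35.316 kPa.
Initial effective stress: σ'_0 = σ_v − u = 66.03 − 35.316 = 30.714 kPa.
Stress increase at mid-clay by the 2:1 spreading method:
Δσ = qBL/((B+z)(L+z)) = 279×1.5×3.5/((1.5+3.6)(3.5+3.6)) = 40.452 kPa
Final effective stress: σ'_f = 30.714 + 40.452 = 71.166 kPa.
σ'_f = 71.166 ≤ σ'_p = 111 kPa, so the clay remains overconsolidated and only the recompression index applies:
S_c = C_r·H/(1+e₀)·log₁₀(σ'_f/σ'_0) = 0.082×4.2/2.1×log₁₀(71.166/30.714)
    = 0.164 × 0.36494 = 0.05985 m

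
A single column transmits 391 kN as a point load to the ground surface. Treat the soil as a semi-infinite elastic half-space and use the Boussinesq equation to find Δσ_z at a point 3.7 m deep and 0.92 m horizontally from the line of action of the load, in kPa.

Δσ_z ≈ 11.7 kPa

Boussinesq vertical stress below a point load on an elastic half-space:
Δσ_z = 3P/(2πz²) · [1 + (r/z)²]^(−5/2)
r/z = 0.92/3.7 = 0.24865; [1+(r/z)²]^(−5/2) = 0.86073.
Δσ_z = 3×391/(2π×3.7²) × 0.86073 = 13.637 × 0.86073 = 11.74 kPa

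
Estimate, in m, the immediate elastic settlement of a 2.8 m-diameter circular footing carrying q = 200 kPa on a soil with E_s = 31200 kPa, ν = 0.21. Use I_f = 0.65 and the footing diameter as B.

Immediate (elastic) settlement: S_e = q·B·(1−ν²)/E_s · I_f.
S_e = 200 × 2.8 × (1 − 0.21²) / 31200 × 0.65
    = 200 × 2.8 × 0.9559 / 31200 × 0.65
    = 0.01115 m

S_e ≈ 0.0112 m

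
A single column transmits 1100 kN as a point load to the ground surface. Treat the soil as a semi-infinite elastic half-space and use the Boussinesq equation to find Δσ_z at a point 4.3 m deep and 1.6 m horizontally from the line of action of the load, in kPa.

Boussinesq vertical stress below a point load on an elastic half-space:
Δσ_z = 3P/(2πz²) · [1 + (r/z)²]^(−5/2)
r/z = 1.6/4.3 = 0.37209; [1+(r/z)²]^(−5/2) = 0.72312.
Δσ_z = 3×1100/(2π×4.3²) × 0.72312 = 28.405 × 0.72312 = 20.54 kPa

Δσ_z ≈ 20.5 kPa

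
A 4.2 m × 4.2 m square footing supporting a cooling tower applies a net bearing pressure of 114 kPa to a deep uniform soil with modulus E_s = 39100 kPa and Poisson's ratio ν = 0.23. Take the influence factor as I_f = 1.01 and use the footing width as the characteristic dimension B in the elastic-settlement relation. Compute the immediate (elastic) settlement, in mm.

Immediate (elastic) settlement: S_e = q·B·(1−ν²)/E_s · I_f.
S_e = 114 × 4.2 × (1 − 0.23²) / 39100 × 1.01
    = 114 × 4.2 × 0.9471 / 39100 × 1.01
    = 0.01171 m = 11.71 mm

S_e ≈ 11.7 mm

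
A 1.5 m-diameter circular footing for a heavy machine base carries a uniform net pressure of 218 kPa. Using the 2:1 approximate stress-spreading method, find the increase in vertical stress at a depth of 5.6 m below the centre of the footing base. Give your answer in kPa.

Δσ_z ≈ 9.73 kPa

By the 2:1 method the load spreads at 1 horizontal : 2 vertical, so at depth z the loaded area has grown by z in each plan dimension:
Δσ ≈ qD²/(D+z)² = 218×1.5²/(1.5+5.6)² = 9.7302 kPa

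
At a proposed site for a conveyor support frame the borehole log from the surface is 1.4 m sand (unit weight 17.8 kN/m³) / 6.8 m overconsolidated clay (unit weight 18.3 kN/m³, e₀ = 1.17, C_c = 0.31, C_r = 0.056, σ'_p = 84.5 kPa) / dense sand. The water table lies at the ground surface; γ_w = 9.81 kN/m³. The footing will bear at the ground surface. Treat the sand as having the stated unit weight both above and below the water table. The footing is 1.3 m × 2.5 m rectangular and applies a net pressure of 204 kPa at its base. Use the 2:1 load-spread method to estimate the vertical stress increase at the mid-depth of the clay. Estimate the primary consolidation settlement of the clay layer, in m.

Mid-depth of clay below the ground surface: z = 1.4 + 6.8/2 = 4.8 m.
Total vertical stress at mid-clay: σ_v = 17.8×1.4 + 18.3×3.4 = 87.14 kPa.
Pore pressure: u = 9.81×(4.8 − 0) = 47.088 kPa.
Initial effective stress: σ'_0 = σ_v − u = 87.14 − 47.088 = 40.052 kPa.
Stress increase at mid-clay by the 2:1 spreading method:
Δσ = qBL/((B+z)(L+z)) = 204×1.3×2.5/((1.3+4.8)(2.5+4.8)) = 14.889 kPa
Final effective stress: σ'_f = 40.052 + 14.889 = 54.941 kPa.
σ'_f = 54.941 ≤ σ'_p = 84.5 kPa, so the clay remains overconsolidated and only the recompression index applies:
S_c = C_r·H/(1+e₀)·log₁₀(σ'_f/σ'_0) = 0.056×6.8/2.17×log₁₀(54.941/40.052)
    = 0.17548 × 0.13727 = 0.02409 m

S_c ≈ 0.0241 m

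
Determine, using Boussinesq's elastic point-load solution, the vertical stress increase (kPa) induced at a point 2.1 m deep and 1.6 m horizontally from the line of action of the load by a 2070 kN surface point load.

Boussinesq vertical stress below a point load on an elastic half-space:
Δσ_z = 3P/(2πz²) · [1 + (r/z)²]^(−5/2)
r/z = 1.6/2.1 = 0.7619; [1+(r/z)²]^(−5/2) = 0.31843.
Δσ_z = 3×2070/(2π×2.1²) × 0.31843 = 224.12 × 0.31843 = 71.37 kPa

Δσ_z ≈ 71.4 kPa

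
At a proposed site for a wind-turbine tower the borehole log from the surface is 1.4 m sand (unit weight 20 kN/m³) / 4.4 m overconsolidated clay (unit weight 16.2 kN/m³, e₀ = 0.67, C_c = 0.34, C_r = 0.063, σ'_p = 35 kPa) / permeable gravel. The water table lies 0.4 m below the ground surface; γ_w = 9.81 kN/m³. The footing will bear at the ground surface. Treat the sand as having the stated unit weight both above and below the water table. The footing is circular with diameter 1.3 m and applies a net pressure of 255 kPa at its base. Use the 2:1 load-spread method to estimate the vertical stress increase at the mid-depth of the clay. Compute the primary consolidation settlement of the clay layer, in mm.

Mid-depth of clay below the ground surface: z = 1.4 + 4.4/2 = 3.6 m.
Total vertical stress at mid-clay: σ_v = 20×1.4 + 16.2×2.2 = 63.64 kPa.
Pore pressure: u = 9.81×(3.6 − 0.4) = 31.392 kPa.
Initial effective stress: σ'_0 = σ_v − u = 63.64 − 31.392 = 32.248 kPa.
Stress increase at mid-clay by the 2:1 spreading method:
Δσ ≈ qD²/(D+z)² = 255×1.3²/(1.3+3.6)² = 17.949 kPa
Final effective stress: σ'_f = 32.248 + 17.949 = 50.197 kPa.
σ'_f = 50.197 > σ'_p = 35 kPa, so the stress path crosses the preconsolidation pressure — recompression up to σ'_p, then virgin compression beyond:
S_c = H/(1+e₀)·[C_r·log₁₀(σ'_p/σ'_0) + C_c·log₁₀(σ'_f/σ'_p)]
    = 4.4/1.67 × [0.063×log₁₀(35/32.248) + 0.34×log₁₀(50.197/35)]
    = 2.6347 × [0.0022406 + 0.053247] = 0.1462 m

S_c ≈ 146 mm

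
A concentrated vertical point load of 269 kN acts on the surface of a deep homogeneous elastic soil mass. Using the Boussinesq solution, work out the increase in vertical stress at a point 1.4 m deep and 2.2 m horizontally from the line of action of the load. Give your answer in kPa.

Boussinesq vertical stress below a point load on an elastic half-space:
Δσ_z = 3P/(2πz²) · [1 + (r/z)²]^(−5/2)
r/z = 2.2/1.4 = 1.5714; [1+(r/z)²]^(−5/2) = 0.044603.
Δσ_z = 3×269/(2π×1.4²) × 0.044603 = 65.53 × 0.044603 = 2.923 kPa

Δσ_z ≈ 2.92 kPa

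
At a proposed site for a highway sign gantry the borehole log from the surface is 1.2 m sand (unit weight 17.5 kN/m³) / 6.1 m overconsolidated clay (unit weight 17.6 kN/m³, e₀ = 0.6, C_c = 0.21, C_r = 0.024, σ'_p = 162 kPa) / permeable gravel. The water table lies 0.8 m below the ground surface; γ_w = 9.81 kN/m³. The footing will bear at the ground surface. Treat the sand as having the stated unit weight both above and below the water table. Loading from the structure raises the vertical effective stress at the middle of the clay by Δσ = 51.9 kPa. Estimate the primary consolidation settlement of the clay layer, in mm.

S_c ≈ 32.6 mm

Mid-depth of clay below the ground surface: z = 1.2 + 6.1/2 = 4.25 m.
Total vertical stress at mid-clay: σ_v = 17.5×1.2 + 17.6×3.05 = 74.68 kPa.
Pore pressure: u = 9.81×(4.25 − 0.8) = 33.845 kPa.
Initial effective stress: σ'_0 = σ_v − u = 74.68 − 33.845 = 40.835 kPa.
Final effective stress: σ'_f = 40.835 + 51.9 = 92.735 kPa.
σ'_f = 92.735 ≤ σ'_p = 162 kPa, so the clay remains overconsolidated and only the recompression index applies:
S_c = C_r·H/(1+e₀)·log₁₀(σ'_f/σ'_0) = 0.024×6.1/1.6×log₁₀(92.735/40.835)
    = 0.0915 × 0.35621 = 0.03259 m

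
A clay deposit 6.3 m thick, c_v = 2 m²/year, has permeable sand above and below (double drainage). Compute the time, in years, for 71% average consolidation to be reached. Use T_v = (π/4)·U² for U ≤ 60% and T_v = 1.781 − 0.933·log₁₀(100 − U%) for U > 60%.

t ≈ 2.07 years

Drainage path length: H_d = H/2 = 3.15 m (double drainage).
U > 60%: T_v = 1.781 − 0.933·log₁₀(100 − 71) = 0.41658.
t = T_v·H_d²/c_v = 0.41658×3.15²/2 = 2.067 years.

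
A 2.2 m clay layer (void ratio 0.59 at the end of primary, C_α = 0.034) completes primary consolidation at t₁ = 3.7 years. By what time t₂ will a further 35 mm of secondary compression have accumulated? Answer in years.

t₂ ≈ 20.5 years

S_s = C_α·H/(1+e_p)·log₁₀(t₂/t₁) ⇒ log₁₀(t₂/t₁) = S_s·(1+e_p)/(C_α·H).
log₁₀(t₂/t₁) = 0.035 × (1+0.59) / (0.034×2.2) = 0.744
t₂ = t₁ × 10^0.744 = 3.7 × 5.546 = 20.52 years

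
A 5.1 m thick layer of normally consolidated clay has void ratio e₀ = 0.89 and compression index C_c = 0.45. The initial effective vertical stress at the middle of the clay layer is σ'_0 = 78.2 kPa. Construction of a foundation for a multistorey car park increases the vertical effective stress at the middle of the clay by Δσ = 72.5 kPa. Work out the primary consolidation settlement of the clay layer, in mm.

Final effective stress: σ'_f = σ'_0 + Δσ = 78.2 + 72.5 = 150.7 kPa.
Normally consolidated clay, so the full stress increment lies on the virgin compression line:
S_c = C_c·H/(1+e₀)·log₁₀(σ'_f/σ'_0) = 0.45×5.1/(1+0.89)×log₁₀(150.7/78.2)
    = 1.2143 × 0.28491 = 0.346 m

S_c ≈ 346 mm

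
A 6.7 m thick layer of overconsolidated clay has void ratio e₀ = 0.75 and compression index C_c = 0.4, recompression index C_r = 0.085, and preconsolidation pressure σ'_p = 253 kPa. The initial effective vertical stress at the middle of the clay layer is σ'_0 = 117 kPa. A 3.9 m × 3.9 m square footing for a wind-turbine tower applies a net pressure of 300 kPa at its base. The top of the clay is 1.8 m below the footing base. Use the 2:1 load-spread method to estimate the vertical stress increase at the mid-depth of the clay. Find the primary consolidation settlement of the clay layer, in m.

Mid-depth of clay below the footing base: z = 1.8 + 6.7/2 = 5.15 m.
Stress increase at mid-clay by the 2:1 spreading method:
Δσ = qBL/((B+z)(L+z)) = 300×3.9×3.9/((3.9+5.15)(3.9+5.15)) = 55.713 kPa
Final effective stress: σ'_f = 117 + 55.713 = 172.71 kPa.
σ'_f = 172.71 ≤ σ'_p = 253 kPa, so the clay remains overconsolidated and only the recompression index applies:
S_c = C_r·H/(1+e₀)·log₁₀(σ'_f/σ'_0) = 0.085×6.7/1.75×log₁₀(172.71/117)
    = 0.32543 × 0.16913 = 0.05504 m

S_c ≈ 0.055 m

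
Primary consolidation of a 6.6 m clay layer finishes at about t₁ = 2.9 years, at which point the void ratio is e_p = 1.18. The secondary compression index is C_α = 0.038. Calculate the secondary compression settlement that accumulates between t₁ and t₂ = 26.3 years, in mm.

Secondary compression: S_s = C_α·H/(1+e_p)·log₁₀(t₂/t₁)
S_s = 0.038×6.6/(1+1.18)×log₁₀(26.3/2.9)
    = 0.115 × 0.9576 = 0.1102 m

S_s ≈ 110 mm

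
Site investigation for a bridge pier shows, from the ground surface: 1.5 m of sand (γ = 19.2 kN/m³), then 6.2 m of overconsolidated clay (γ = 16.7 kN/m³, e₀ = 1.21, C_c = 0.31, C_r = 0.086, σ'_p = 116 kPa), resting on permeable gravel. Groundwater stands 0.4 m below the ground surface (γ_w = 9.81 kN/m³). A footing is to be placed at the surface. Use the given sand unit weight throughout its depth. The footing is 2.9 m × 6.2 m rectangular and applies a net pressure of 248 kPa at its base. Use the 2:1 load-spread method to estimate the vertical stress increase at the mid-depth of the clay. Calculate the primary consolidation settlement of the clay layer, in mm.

Mid-depth of clay below the ground surface: z = 1.5 + 6.2/2 = 4.6 m.
Total vertical stress at mid-clay: σ_v = 19.2×1.5 + 16.7×3.1 = 80.57 kPa.
Pore pressure: u = 9.81×(4.6 − 0.4) = 41.202 kPa.
Initial effective stress: σ'_0 = σ_v − u = 80.57 − 41.202 = 39.368 kPa.
Stress increase at mid-clay by the 2:1 spreading method:
Δσ = qBL/((B+z)(L+z)) = 248×2.9×6.2/((2.9+4.6)(6.2+4.6)) = 55.05 kPa
Final effective stress: σ'_f = 39.368 + 55.05 = 94.418 kPa.
σ'_f = 94.418 ≤ σ'_p = 116 kPa, so the clay remains overconsolidated and only the recompression index applies:
S_c = C_r·H/(1+e₀)·log₁₀(σ'_f/σ'_0) = 0.086×6.2/2.21×log₁₀(94.418/39.368)
    = 0.24126 × 0.37991 = 0.09166 m

S_c ≈ 91.7 mm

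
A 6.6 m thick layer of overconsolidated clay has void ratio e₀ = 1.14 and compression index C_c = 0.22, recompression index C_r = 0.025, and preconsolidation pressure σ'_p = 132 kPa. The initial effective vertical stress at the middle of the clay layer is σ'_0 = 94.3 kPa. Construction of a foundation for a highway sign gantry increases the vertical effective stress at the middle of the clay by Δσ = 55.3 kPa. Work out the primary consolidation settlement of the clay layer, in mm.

Final effective stress: σ'_f = 94.3 + 55.3 = 149.6 kPa.
σ'_f = 149.6 > σ'_p = 132 kPa, so the stress path crosses the preconsolidation pressure — recompression up to σ'_p, then virgin compression beyond:
S_c = H/(1+e₀)·[C_r·log₁₀(σ'_p/σ'_0) + C_c·log₁₀(σ'_f/σ'_p)]
    = 6.6/2.14 × [0.025×log₁₀(132/94.3) + 0.22×log₁₀(149.6/132)]
    = 3.0841 × [0.0036516 + 0.011959] = 0.04814 m

S_c ≈ 48.1 mm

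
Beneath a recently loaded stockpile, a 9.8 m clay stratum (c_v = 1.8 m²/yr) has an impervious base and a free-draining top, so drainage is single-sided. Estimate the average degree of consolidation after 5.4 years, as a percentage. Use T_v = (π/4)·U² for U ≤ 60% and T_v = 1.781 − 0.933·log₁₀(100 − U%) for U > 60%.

U ≈ 35.9 %

Drainage path length: H_d = H = 9.8 m (single drainage).
T_v = c_v·t/H_d² = 1.8×5.4/9.8² = 0.10121.
T_v = 0.10121 corresponds to the U ≤ 60% branch:
U = √(4T_v/π) = 0.359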